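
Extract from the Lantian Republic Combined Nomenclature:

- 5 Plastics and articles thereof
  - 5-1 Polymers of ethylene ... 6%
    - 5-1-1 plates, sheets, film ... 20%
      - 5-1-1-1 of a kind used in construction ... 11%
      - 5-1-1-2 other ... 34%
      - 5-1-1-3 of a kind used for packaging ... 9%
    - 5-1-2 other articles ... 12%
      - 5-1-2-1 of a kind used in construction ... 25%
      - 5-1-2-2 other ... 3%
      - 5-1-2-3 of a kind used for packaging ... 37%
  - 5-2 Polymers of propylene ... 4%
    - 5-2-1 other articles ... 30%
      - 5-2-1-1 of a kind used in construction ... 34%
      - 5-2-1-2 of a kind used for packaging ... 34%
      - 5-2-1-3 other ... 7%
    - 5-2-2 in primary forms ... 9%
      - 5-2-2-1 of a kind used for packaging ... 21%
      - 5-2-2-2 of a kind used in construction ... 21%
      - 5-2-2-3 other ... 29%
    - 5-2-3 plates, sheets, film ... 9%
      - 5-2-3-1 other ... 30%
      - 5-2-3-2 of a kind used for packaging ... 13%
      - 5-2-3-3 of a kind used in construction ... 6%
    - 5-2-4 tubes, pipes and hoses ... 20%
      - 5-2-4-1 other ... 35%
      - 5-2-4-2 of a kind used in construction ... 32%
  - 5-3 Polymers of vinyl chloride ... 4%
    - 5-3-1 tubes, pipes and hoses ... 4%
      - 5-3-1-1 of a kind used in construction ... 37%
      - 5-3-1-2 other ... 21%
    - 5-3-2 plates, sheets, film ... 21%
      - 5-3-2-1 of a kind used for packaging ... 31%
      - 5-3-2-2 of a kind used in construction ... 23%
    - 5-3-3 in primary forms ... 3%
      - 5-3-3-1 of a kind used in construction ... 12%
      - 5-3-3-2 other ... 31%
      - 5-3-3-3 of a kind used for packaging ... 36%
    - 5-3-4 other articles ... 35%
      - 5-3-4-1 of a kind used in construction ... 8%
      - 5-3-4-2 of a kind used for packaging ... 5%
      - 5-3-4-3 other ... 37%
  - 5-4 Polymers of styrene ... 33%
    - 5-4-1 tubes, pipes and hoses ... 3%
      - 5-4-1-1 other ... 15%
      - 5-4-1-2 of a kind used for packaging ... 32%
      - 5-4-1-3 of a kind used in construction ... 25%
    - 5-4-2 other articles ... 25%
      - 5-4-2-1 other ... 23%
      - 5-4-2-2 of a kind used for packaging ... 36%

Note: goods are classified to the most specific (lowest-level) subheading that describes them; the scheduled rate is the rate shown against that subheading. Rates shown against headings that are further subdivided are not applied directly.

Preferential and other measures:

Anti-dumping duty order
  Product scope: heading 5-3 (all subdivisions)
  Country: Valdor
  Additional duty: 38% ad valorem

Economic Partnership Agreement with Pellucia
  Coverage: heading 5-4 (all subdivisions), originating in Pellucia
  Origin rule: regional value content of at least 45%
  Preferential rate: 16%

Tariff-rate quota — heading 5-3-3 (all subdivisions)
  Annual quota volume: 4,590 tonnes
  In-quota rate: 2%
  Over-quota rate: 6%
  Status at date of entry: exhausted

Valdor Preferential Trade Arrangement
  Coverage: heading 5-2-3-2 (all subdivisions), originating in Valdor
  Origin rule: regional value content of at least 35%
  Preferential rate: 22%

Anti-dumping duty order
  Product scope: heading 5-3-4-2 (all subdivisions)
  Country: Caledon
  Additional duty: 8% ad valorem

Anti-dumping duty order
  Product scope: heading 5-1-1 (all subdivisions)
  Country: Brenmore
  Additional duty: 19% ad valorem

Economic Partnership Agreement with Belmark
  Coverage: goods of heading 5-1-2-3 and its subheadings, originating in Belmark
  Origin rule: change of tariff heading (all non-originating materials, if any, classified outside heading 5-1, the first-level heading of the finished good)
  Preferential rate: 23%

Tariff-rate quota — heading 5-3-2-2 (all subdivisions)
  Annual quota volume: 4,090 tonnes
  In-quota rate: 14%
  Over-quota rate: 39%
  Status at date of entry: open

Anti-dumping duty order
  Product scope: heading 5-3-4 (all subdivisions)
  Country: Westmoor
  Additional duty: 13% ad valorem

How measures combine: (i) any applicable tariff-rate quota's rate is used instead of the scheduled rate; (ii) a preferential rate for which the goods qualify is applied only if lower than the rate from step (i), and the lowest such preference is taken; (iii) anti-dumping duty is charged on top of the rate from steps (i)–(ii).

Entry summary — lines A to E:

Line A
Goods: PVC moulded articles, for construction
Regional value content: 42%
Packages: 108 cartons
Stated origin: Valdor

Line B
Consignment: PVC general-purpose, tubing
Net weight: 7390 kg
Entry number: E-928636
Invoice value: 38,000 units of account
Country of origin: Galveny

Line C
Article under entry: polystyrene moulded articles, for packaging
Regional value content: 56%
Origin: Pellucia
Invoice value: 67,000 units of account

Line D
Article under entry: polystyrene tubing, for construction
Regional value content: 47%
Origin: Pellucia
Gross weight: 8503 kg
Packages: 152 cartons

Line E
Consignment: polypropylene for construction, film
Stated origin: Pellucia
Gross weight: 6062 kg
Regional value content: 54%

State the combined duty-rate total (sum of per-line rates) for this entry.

105%

Line A: PVC → 5-3; moulded articles → 5-3-4; for construction → 5-3-4-1. Scheduled 8%. Valdor agreement on 5-2-3-2: 5-3-4-1 not covered; anti-dumping (Valdor, 5-3): +38%; total 8% + 38% = 46%. → 46%.
Line B: PVC → 5-3; tubing → 5-3-1; general-purpose → 5-3-1-2. Scheduled 21%. No special measure applies. → 21%.
Line C: polystyrene → 5-4; moulded articles → 5-4-2; for packaging → 5-4-2-2. Scheduled 36%. Pellucia agreement on 5-4: RVC ≥ 45% → 16% available; preferential 16%. → 16%.
Line D: polystyrene → 5-4; tubing → 5-4-1; for construction → 5-4-1-3. Scheduled 25%. Pellucia agreement on 5-4: RVC ≥ 45% → 16% available; preferential 16%. → 16%.
Line E: polypropylene → 5-2; film → 5-2-3; for construction → 5-2-3-3. Scheduled 6%. Pellucia agreement on 5-4: 5-2-3-3 not covered. → 6%.
Sum: 46% + 21% + 16% + 16% + 6% = 105%.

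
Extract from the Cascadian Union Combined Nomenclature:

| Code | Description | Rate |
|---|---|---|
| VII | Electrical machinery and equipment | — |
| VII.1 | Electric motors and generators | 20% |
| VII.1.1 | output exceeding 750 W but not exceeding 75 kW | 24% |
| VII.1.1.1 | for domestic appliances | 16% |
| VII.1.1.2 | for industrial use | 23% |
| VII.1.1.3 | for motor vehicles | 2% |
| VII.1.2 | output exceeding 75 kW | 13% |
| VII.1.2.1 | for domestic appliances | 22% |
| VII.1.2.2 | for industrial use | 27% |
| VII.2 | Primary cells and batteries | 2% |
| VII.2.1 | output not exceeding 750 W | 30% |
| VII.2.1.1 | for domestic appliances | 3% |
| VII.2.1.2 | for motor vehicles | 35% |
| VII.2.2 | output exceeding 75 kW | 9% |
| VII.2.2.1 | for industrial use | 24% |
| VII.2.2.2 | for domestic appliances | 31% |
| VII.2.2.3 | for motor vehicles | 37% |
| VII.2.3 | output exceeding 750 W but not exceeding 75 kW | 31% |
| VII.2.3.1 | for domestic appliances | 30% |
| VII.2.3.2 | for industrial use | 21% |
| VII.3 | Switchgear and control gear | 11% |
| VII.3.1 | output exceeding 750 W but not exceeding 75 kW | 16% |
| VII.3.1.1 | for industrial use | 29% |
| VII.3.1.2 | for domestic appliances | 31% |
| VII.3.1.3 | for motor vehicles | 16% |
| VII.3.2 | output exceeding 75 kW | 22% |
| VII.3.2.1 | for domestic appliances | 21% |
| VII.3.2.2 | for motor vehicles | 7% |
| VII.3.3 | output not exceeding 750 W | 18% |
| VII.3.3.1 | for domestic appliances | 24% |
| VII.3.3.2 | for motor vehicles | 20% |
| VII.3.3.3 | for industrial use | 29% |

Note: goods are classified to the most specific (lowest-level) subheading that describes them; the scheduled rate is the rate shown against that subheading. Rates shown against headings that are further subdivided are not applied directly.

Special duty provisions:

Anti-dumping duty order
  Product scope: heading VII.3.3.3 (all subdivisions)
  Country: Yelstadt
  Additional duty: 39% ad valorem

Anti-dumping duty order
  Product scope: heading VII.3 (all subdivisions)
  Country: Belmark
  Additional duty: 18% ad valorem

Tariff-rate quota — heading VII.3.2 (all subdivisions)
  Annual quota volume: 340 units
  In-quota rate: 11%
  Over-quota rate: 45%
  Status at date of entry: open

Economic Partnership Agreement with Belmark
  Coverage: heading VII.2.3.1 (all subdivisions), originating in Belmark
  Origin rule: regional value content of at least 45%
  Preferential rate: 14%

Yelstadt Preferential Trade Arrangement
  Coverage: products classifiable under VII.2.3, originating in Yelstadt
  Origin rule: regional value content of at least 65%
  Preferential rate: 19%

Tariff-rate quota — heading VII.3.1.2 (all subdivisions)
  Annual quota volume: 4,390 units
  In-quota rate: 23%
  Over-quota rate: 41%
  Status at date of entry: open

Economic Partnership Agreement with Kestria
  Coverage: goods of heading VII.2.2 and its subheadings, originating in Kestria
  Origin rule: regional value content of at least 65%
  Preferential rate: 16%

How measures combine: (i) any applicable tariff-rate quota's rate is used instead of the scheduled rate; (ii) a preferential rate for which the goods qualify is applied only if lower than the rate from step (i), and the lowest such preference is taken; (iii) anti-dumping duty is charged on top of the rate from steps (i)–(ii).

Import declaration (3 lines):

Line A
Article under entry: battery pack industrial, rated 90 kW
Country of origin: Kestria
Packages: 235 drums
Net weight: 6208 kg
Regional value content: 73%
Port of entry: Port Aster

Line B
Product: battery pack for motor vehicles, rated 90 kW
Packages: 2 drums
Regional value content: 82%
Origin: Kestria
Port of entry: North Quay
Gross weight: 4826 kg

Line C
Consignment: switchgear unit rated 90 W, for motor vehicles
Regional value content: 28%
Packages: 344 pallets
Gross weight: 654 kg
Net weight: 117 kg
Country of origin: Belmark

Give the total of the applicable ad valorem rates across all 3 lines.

70%

Line A: battery pack → VII.2; rated 90 kW → VII.2.2; industrial → VII.2.2.1. Scheduled 24%. Kestria agreement on VII.2.2: RVC ≥ 65% → 16% available; preferential 16%. → 16%.
Line B: battery pack → VII.2; rated 90 kW → VII.2.2; for motor vehicles → VII.2.2.3. Scheduled 37%. Kestria agreement on VII.2.2: RVC ≥ 65% → 16% available; preferential 16%. → 16%.
Line C: switchgear unit → VII.3; rated 90 W → VII.3.3; for motor vehicles → VII.3.3.2. Scheduled 20%. Belmark agreement on VII.2.3.1: VII.3.3.2 not covered; anti-dumping (Belmark, VII.3): +18%; total 20% + 18% = 38%. → 38%.
Sum: 16% + 16% + 38% = 70%.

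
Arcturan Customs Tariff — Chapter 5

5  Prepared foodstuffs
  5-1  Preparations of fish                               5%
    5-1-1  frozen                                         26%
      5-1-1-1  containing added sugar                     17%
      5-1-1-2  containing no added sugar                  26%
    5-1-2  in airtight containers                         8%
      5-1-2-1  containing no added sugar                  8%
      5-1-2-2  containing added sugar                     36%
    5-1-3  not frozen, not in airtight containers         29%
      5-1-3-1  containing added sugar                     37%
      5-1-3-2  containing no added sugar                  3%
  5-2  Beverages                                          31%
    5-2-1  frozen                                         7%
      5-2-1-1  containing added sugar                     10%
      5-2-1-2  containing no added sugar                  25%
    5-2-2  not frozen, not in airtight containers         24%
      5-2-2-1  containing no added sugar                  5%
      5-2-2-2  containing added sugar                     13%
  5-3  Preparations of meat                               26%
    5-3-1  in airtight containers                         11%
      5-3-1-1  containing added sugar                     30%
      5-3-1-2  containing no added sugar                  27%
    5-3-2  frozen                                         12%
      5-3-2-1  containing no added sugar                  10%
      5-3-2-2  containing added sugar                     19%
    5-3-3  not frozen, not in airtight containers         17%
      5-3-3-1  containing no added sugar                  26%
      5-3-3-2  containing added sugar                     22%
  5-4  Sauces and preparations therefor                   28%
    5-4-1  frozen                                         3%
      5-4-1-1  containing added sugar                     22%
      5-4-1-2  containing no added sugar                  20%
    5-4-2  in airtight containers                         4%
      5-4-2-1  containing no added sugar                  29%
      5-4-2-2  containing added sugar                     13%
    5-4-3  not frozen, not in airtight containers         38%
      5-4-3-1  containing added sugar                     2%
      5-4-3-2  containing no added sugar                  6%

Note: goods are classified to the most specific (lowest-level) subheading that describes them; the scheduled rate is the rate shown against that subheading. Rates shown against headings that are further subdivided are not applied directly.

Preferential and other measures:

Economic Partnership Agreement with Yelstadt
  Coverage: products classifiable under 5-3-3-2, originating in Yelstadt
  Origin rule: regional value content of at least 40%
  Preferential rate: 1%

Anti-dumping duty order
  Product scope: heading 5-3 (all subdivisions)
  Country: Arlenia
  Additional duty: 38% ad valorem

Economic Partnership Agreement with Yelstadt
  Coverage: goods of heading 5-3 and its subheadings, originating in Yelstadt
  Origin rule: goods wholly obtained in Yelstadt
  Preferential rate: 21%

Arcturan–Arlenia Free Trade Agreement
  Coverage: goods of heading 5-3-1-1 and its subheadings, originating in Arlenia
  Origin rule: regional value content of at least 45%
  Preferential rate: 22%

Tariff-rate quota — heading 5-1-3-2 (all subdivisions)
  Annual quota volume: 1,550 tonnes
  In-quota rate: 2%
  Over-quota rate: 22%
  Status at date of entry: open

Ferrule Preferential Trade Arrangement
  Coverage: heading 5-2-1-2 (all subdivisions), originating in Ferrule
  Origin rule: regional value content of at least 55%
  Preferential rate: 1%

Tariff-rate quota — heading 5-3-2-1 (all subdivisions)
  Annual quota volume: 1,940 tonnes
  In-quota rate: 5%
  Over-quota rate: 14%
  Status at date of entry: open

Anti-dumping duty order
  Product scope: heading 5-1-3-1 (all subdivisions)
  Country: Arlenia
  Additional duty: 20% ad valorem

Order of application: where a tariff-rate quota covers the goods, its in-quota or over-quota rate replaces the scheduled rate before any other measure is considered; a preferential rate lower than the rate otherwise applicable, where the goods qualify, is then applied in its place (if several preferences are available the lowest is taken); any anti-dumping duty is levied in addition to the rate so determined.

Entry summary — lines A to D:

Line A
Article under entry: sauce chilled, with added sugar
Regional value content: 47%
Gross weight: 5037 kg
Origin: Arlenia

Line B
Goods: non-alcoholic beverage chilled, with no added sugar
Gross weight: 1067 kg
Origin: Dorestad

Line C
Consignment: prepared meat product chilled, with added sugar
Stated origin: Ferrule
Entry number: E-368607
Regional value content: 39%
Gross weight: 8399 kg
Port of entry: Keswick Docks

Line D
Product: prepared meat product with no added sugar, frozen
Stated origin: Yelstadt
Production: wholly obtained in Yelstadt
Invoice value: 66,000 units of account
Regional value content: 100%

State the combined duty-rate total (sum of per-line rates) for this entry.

Line A: sauce → 5-4; chilled → 5-4-3; with added sugar → 5-4-3-1. Scheduled 2%. Arlenia agreement on 5-3-1-1: 5-4-3-1 not covered. → 2%.
Line B: non-alcoholic beverage → 5-2; chilled → 5-2-2; with no added sugar → 5-2-2-1. Scheduled 5%. No special measure applies. → 5%.
Line C: prepared meat product → 5-3; chilled → 5-3-3; with added sugar → 5-3-3-2. Scheduled 22%. Ferrule agreement on 5-2-1-2: 5-3-3-2 not covered. → 22%.
Line D: prepared meat product → 5-3; frozen → 5-3-2; with no added sugar → 5-3-2-1. Scheduled 10%. quota on 5-3-2-1 open → in-quota 5%; Yelstadt agreement on 5-3-3-2: 5-3-2-1 not covered; Yelstadt agreement on 5-3: wholly obtained → 21% available; preference 21% not lower than 5% → no reduction. → 5%.
Sum: 2% + 5% + 22% + 5% = 34%.

34%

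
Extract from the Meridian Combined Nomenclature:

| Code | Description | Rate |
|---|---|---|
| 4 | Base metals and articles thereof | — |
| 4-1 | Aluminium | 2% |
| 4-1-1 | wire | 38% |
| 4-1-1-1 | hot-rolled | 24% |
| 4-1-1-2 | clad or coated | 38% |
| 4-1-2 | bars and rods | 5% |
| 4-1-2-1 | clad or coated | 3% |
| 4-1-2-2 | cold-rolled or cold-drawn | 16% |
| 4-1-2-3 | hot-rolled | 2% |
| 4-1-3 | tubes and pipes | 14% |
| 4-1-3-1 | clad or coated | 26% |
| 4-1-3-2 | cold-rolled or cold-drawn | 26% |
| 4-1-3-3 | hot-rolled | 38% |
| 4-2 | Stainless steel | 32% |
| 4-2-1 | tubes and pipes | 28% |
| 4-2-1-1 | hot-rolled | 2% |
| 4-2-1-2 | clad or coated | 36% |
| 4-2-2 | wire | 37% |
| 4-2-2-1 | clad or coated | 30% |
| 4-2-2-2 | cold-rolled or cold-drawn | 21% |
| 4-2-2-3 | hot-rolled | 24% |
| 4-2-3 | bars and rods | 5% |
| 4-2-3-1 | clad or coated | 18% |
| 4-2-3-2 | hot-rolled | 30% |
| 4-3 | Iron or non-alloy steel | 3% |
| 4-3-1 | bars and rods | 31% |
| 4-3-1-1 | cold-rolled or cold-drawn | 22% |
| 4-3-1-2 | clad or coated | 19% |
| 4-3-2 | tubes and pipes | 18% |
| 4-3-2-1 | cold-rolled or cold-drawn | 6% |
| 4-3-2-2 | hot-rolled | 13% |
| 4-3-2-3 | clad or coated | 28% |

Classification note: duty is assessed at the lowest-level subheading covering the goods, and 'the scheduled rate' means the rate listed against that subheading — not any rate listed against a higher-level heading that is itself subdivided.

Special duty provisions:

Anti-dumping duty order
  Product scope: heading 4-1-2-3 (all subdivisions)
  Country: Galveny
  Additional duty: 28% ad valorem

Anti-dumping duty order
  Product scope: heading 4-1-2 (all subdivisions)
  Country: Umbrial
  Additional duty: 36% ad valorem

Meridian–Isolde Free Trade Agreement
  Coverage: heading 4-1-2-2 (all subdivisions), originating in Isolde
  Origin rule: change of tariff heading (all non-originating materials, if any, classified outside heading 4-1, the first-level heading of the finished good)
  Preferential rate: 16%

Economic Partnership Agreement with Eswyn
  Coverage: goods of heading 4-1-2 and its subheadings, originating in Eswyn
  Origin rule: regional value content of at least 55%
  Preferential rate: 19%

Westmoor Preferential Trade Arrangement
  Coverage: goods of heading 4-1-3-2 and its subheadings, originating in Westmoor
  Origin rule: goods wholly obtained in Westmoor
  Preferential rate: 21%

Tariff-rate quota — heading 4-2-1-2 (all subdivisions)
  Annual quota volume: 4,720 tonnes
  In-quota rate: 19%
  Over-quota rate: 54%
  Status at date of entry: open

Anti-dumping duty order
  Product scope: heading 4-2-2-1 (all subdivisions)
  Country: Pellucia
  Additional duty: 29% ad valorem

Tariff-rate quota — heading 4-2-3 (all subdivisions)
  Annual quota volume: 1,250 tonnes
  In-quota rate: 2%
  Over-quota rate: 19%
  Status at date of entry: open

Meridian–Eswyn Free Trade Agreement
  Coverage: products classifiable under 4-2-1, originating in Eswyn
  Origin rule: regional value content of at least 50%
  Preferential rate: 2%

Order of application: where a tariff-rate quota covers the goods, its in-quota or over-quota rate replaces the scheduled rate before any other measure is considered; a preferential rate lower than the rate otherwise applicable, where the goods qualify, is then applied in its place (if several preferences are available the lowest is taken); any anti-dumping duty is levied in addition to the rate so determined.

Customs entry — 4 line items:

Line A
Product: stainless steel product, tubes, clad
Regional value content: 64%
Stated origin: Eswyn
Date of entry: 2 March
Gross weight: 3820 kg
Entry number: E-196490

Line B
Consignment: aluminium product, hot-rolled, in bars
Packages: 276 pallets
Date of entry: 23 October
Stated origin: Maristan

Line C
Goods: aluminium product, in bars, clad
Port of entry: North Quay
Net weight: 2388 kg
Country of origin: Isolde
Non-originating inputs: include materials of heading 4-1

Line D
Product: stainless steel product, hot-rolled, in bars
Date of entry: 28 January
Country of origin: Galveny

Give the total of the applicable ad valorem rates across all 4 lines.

Line A: stainless steel → 4-2; tubes → 4-2-1; clad → 4-2-1-2. Scheduled 36%. quota on 4-2-1-2 open → in-quota 19%; Eswyn agreement on 4-1-2: 4-2-1-2 not covered; Eswyn agreement on 4-2-1: RVC ≥ 50% → 2% available; preferential 2%. → 2%.
Line B: aluminium → 4-1; in bars → 4-1-2; hot-rolled → 4-1-2-3. Scheduled 2%. No special measure applies. → 2%.
Line C: aluminium → 4-1; in bars → 4-1-2; clad → 4-1-2-1. Scheduled 3%. Isolde agreement on 4-1-2-2: 4-1-2-1 not covered. → 3%.
Line D: stainless steel → 4-2; in bars → 4-2-3; hot-rolled → 4-2-3-2. Scheduled 30%. quota on 4-2-3 open → in-quota 2%. → 2%.
Sum: 2% + 2% + 3% + 2% = 9%.

9%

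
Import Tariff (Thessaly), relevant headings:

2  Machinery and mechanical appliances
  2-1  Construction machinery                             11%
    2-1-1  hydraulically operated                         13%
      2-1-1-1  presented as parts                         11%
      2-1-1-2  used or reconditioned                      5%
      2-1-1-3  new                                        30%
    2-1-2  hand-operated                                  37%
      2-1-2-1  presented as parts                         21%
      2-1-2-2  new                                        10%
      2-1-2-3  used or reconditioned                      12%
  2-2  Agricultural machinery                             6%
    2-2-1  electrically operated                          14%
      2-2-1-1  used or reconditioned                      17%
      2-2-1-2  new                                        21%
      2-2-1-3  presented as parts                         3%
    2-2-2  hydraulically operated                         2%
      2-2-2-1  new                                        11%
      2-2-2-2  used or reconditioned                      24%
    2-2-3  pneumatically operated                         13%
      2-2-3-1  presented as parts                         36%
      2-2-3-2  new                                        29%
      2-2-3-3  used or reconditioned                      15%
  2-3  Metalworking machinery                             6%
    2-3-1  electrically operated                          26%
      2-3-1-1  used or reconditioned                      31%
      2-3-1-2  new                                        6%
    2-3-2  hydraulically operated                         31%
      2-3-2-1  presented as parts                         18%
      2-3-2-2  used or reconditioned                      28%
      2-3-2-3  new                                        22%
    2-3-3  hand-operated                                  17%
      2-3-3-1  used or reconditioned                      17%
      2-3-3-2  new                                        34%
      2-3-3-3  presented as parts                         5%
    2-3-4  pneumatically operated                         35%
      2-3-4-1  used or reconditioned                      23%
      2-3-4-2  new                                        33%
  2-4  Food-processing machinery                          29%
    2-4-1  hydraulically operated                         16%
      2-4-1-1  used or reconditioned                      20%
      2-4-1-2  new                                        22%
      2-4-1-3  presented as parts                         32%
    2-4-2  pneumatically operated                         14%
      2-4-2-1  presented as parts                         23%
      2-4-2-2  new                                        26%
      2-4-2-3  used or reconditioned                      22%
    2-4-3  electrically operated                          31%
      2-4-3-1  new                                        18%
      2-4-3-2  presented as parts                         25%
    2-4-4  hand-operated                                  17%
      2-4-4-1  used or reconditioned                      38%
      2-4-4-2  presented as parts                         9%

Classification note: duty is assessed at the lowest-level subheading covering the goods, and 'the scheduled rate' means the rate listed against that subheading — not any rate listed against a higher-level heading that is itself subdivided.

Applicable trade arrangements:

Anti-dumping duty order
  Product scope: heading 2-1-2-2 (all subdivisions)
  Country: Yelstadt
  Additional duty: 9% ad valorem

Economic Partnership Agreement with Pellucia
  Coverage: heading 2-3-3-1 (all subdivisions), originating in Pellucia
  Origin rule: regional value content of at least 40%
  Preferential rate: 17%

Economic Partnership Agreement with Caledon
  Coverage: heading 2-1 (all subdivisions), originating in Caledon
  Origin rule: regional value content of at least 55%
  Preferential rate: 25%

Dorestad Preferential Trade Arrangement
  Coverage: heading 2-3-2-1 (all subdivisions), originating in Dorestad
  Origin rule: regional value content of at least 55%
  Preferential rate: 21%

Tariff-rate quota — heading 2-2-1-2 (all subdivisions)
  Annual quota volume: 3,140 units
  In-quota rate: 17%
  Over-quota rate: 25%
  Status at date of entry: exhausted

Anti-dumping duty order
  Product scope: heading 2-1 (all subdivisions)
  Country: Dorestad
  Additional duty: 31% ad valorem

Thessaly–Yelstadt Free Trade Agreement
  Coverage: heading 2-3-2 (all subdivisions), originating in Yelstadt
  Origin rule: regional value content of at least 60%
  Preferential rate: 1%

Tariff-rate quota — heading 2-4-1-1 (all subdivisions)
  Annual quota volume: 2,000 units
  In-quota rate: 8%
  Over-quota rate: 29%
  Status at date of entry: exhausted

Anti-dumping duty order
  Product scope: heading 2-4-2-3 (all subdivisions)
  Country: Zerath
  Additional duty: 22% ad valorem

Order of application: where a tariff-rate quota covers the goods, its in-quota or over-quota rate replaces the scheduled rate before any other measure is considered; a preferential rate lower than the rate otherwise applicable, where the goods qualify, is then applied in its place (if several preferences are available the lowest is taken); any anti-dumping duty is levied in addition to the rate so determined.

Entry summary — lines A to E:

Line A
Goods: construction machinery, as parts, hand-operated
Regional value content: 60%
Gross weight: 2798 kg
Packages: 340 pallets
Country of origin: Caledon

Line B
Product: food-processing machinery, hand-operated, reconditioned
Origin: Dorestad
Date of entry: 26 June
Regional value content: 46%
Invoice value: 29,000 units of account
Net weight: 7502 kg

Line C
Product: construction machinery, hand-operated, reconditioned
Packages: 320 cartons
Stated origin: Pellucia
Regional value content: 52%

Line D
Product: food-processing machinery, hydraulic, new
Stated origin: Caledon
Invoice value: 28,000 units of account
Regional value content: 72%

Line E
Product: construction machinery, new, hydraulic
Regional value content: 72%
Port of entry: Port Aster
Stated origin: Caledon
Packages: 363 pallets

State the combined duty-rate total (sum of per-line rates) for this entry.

Line A: construction → 2-1; hand-operated → 2-1-2; as parts → 2-1-2-1. Scheduled 21%. Caledon agreement on 2-1: RVC ≥ 55% → 25% available; preference 25% not lower than 21% → no reduction. → 21%.
Line B: food-processing → 2-4; hand-operated → 2-4-4; reconditioned → 2-4-4-1. Scheduled 38%. Dorestad agreement on 2-3-2-1: 2-4-4-1 not covered. → 38%.
Line C: construction → 2-1; hand-operated → 2-1-2; reconditioned → 2-1-2-3. Scheduled 12%. Pellucia agreement on 2-3-3-1: 2-1-2-3 not covered. → 12%.
Line D: food-processing → 2-4; hydraulic → 2-4-1; new → 2-4-1-2. Scheduled 22%. Caledon agreement on 2-1: 2-4-1-2 not covered. → 22%.
Line E: construction → 2-1; hydraulic → 2-1-1; new → 2-1-1-3. Scheduled 30%. Caledon agreement on 2-1: RVC ≥ 55% → 25% available; preferential 25%. → 25%.
Sum: 21% + 38% + 12% + 22% + 25% = 118%.

118%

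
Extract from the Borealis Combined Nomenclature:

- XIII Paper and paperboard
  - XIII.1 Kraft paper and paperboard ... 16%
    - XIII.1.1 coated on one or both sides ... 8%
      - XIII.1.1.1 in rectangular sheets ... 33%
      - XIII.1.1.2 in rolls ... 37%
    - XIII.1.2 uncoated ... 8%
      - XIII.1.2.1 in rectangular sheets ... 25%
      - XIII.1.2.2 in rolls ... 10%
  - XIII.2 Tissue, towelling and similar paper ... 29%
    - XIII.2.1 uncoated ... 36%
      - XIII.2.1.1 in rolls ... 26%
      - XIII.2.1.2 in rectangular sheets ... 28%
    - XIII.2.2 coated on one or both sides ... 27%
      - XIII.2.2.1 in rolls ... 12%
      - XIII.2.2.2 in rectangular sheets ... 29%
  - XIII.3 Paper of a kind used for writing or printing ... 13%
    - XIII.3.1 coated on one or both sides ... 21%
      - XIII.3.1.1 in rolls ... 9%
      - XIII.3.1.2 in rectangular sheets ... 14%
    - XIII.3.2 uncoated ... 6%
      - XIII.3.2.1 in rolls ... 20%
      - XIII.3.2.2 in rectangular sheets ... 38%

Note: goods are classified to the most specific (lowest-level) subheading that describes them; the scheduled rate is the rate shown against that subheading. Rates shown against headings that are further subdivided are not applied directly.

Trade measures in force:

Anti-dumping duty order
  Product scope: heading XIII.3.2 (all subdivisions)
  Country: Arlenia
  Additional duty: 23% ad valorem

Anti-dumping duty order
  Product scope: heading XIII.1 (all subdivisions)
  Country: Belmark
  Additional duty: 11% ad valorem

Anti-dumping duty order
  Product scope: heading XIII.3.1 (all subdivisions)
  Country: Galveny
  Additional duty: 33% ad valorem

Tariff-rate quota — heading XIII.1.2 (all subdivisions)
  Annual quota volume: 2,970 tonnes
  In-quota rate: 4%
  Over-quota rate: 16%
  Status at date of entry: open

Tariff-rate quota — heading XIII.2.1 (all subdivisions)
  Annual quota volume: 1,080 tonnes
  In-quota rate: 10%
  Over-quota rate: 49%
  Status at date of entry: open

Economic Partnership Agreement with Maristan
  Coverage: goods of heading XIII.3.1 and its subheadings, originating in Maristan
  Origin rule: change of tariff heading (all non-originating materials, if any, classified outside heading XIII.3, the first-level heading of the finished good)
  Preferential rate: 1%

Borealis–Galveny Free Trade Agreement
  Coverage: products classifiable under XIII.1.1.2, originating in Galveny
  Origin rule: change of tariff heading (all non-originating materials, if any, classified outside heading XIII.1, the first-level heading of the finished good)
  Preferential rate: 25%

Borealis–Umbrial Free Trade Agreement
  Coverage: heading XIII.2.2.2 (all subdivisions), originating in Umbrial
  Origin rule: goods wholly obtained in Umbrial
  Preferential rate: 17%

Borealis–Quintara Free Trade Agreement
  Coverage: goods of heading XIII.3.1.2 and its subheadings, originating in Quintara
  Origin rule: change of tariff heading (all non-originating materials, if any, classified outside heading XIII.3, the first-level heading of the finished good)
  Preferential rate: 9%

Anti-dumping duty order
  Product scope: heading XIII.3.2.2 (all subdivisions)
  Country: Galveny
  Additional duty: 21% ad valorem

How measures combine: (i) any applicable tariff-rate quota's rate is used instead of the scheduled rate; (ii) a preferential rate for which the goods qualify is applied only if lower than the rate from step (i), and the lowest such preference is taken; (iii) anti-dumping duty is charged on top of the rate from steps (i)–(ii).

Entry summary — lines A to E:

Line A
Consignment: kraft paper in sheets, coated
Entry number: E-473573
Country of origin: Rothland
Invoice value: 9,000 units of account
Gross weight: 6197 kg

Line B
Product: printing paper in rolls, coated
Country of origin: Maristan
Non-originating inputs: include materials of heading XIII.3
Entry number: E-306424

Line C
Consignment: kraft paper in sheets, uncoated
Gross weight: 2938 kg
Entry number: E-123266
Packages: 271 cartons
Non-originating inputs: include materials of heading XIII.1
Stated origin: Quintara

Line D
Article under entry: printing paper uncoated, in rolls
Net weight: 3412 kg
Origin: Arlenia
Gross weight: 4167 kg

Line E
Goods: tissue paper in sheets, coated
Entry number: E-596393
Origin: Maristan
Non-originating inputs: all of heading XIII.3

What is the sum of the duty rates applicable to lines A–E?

Line A: kraft paper → XIII.1; coated → XIII.1.1; in sheets → XIII.1.1.1. Scheduled 33%. No special measure applies. → 33%.
Line B: printing paper → XIII.3; coated → XIII.3.1; in rolls → XIII.3.1.1. Scheduled 9%. Maristan agreement on XIII.3.1: CTH not met. → 9%.
Line C: kraft paper → XIII.1; uncoated → XIII.1.2; in sheets → XIII.1.2.1. Scheduled 25%. quota on XIII.1.2 open → in-quota 4%; Quintara agreement on XIII.3.1.2: XIII.1.2.1 not covered. → 4%.
Line D: printing paper → XIII.3; uncoated → XIII.3.2; in rolls → XIII.3.2.1. Scheduled 20%. anti-dumping (Arlenia, XIII.3.2): +23%; total 20% + 23% = 43%. → 43%.
Line E: tissue paper → XIII.2; coated → XIII.2.2; in sheets → XIII.2.2.2. Scheduled 29%. Maristan agreement on XIII.3.1: XIII.2.2.2 not covered. → 29%.
Sum: 33% + 9% + 4% + 43% + 29% = 118%.

118%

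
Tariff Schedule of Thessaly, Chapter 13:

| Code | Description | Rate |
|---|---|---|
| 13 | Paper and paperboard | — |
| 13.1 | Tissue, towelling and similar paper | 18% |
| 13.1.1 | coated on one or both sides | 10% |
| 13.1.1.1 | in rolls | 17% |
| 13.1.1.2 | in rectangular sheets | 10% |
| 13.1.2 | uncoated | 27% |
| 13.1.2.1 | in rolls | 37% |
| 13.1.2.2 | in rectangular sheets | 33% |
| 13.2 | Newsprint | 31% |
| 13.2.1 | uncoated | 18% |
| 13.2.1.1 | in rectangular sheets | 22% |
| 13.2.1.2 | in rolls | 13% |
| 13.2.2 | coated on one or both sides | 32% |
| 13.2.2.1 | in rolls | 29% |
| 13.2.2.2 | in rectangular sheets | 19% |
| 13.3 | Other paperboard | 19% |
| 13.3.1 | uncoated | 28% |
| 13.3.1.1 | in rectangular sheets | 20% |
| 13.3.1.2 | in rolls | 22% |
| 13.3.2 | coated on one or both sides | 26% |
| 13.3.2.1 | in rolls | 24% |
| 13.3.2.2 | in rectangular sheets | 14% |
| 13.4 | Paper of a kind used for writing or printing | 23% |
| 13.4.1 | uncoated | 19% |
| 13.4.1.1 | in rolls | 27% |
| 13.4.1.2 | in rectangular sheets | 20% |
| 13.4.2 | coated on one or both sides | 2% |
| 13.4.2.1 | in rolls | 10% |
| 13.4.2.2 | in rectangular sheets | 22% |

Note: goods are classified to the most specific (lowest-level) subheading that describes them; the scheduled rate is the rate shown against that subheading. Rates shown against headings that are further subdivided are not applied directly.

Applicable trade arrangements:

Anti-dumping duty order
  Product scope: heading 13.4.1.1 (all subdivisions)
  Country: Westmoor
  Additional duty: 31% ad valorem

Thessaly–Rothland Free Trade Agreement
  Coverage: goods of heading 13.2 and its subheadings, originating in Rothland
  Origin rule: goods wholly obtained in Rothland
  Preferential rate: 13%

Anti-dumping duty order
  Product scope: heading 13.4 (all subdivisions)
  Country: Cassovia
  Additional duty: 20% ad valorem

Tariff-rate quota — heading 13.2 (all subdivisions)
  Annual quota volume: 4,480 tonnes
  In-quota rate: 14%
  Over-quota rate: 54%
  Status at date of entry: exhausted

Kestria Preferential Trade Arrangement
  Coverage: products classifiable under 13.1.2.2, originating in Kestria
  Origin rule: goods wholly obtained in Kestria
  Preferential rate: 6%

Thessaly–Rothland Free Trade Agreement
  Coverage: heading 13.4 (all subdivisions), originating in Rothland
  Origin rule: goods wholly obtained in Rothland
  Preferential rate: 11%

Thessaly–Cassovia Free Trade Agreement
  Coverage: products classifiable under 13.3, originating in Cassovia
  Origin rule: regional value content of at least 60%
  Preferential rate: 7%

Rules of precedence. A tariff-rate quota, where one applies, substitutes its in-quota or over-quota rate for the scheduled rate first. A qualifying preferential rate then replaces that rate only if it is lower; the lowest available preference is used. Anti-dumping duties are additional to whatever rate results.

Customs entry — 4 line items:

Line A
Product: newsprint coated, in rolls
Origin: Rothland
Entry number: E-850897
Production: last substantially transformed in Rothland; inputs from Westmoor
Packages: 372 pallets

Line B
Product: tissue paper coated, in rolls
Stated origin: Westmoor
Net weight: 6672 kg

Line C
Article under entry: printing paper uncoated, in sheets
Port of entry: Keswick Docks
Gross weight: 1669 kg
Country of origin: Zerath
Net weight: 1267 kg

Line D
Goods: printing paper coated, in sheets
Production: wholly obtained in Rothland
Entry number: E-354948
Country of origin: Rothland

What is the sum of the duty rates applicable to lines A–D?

Line A: newsprint → 13.2; coated → 13.2.2; in rolls → 13.2.2.1. Scheduled 29%. quota on 13.2 exhausted → over-quota 54%; Rothland agreement on 13.2: not wholly obtained; Rothland agreement on 13.4: 13.2.2.1 not covered. → 54%.
Line B: tissue paper → 13.1; coated → 13.1.1; in rolls → 13.1.1.1. Scheduled 17%. No special measure applies. → 17%.
Line C: printing paper → 13.4; uncoated → 13.4.1; in sheets → 13.4.1.2. Scheduled 20%. No special measure applies. → 20%.
Line D: printing paper → 13.4; coated → 13.4.2; in sheets → 13.4.2.2. Scheduled 22%. Rothland agreement on 13.2: 13.4.2.2 not covered; Rothland agreement on 13.4: wholly obtained → 11% available; preferential 11%. → 11%.
Sum: 54% + 17% + 20% + 11% = 102%.

102%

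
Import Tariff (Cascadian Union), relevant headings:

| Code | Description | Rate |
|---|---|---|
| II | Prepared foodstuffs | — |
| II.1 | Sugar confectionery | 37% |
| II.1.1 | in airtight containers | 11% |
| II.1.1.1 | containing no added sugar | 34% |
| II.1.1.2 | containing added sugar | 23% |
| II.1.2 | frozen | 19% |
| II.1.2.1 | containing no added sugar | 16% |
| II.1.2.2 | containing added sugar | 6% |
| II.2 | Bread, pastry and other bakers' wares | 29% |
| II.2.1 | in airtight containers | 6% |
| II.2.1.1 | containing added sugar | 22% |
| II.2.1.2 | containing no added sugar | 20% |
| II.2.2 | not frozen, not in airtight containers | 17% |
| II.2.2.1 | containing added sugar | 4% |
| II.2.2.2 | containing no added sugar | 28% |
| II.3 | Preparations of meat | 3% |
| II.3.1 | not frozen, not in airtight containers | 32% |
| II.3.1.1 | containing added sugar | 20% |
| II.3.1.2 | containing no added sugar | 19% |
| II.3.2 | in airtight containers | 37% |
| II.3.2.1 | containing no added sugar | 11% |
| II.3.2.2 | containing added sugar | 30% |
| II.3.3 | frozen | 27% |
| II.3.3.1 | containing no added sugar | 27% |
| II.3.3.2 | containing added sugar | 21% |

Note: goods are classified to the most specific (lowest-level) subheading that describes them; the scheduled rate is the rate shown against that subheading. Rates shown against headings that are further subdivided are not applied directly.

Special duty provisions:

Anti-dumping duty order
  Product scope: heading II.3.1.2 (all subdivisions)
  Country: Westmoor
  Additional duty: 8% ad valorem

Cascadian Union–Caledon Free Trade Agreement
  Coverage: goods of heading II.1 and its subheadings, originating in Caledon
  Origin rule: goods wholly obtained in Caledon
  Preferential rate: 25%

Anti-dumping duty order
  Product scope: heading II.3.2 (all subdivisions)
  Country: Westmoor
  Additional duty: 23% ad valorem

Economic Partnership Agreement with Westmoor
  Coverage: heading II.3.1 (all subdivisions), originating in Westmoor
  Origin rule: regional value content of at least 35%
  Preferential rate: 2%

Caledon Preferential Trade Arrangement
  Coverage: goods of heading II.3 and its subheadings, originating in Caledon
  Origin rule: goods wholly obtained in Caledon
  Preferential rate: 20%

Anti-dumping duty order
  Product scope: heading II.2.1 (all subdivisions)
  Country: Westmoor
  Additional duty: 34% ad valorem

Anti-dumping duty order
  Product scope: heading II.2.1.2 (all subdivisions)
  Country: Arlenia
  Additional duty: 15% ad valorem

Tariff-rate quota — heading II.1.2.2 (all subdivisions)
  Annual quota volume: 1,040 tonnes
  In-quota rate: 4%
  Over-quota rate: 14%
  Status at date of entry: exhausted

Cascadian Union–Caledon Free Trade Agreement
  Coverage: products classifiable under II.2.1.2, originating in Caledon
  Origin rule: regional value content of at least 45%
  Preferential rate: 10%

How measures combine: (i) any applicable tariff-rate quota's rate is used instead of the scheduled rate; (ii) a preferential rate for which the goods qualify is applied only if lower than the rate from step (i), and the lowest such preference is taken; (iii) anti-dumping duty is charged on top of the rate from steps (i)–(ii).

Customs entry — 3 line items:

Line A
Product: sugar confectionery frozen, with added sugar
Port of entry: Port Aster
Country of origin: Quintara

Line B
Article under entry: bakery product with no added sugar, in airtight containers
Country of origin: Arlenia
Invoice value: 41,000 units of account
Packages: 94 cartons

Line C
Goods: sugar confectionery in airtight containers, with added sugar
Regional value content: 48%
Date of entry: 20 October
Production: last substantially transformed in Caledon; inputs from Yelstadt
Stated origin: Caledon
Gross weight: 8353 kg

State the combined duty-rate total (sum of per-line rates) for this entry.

Line A: sugar confectionery → II.1; frozen → II.1.2; with added sugar → II.1.2.2. Scheduled 6%. quota on II.1.2.2 exhausted → over-quota 14%. → 14%.
Line B: bakery product → II.2; in airtight containers → II.2.1; with no added sugar → II.2.1.2. Scheduled 20%. anti-dumping (Arlenia, II.2.1.2): +15%; total 20% + 15% = 35%. → 35%.
Line C: sugar confectionery → II.1; in airtight containers → II.1.1; with added sugar → II.1.1.2. Scheduled 23%. Caledon agreement on II.1: not wholly obtained; Caledon agreement on II.3: II.1.1.2 not covered; Caledon agreement on II.2.1.2: II.1.1.2 not covered. → 23%.
Sum: 14% + 35% + 23% = 72%.

72%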